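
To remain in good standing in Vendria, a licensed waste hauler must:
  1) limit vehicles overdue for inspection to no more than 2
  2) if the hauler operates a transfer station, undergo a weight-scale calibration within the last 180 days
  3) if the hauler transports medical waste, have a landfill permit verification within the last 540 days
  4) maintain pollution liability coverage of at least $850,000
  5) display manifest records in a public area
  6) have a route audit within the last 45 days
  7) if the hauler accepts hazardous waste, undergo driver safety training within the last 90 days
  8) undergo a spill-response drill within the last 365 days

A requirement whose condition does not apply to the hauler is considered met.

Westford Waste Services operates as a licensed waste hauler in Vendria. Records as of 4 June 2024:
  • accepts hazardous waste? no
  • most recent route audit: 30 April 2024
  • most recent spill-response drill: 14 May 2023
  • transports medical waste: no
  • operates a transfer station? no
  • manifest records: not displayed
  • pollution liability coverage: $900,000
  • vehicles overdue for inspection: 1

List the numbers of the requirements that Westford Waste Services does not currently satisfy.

5, 8

1. vehicles overdue for inspection 1 ≤ 2 → met
2. condition 'operates a transfer station' does not hold → requirement n/a → met
3. condition 'transports medical waste' does not hold → requirement n/a → met
4. pollution liability coverage $900,000 ≥ $850,000 → met
5. manifest records absent → not met
6. route audit 35 days ago vs limit 45 → met
7. condition 'accepts hazardous waste' does not hold → requirement n/a → met
8. spill-response drill 387 days ago vs limit 365 → not met
Not met: 5, 8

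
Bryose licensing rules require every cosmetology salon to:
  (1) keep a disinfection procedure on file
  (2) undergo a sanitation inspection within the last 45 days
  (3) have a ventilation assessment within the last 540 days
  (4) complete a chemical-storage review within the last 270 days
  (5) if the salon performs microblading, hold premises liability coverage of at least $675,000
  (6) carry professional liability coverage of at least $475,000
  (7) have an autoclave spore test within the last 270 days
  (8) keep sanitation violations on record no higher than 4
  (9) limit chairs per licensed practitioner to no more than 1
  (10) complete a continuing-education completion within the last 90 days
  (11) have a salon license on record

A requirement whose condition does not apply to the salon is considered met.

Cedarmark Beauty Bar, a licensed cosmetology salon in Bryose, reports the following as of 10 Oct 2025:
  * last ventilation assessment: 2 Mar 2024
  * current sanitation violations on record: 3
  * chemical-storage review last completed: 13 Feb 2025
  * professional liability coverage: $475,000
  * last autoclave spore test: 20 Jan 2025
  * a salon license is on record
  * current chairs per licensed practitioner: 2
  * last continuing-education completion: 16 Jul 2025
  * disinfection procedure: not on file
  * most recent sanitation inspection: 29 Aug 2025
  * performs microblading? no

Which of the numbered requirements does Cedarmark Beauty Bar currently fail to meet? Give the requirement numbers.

1, 3, 9

1. disinfection procedure absent → not met
2. sanitation inspection 42 days ago vs limit 45 → met
3. ventilation assessment 587 days ago vs limit 540 → not met
4. chemical-storage review 239 days ago vs limit 270 → met
5. condition 'performs microblading' does not hold → requirement n/a → met
6. professional liability coverage $475,000 ≥ $475,000 → met
7. autoclave spore test 263 days ago vs limit 270 → met
8. sanitation violations on record 3 ≤ 4 → met
9. chairs per licensed practitioner 2 > 1 → not met
10. continuing-education completion 86 days ago vs limit 90 → met
11. salon license present → met
Not met: 1, 3, 9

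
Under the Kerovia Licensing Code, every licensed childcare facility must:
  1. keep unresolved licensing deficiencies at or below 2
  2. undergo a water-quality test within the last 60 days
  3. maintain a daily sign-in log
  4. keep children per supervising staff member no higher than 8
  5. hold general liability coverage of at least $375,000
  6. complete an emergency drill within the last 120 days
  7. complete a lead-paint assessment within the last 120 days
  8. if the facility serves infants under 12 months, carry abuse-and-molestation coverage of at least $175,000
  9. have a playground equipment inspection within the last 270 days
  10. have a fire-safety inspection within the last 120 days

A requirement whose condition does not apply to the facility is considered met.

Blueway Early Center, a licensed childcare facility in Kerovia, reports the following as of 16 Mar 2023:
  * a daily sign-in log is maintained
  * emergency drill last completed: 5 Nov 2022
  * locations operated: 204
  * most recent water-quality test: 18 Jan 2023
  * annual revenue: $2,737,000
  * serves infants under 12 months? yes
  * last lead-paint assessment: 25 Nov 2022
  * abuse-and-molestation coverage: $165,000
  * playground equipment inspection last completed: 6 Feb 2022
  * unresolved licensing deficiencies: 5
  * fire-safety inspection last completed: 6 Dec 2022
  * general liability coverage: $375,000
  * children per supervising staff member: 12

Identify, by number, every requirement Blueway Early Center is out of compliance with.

1, 4, 6, 8, 9

1. unresolved licensing deficiencies 5 > 2 → not met
2. water-quality test 57 days ago vs limit 60 → met
3. daily sign-in log present → met
4. children per supervising staff member 12 > 8 → not met
5. general liability coverage $375,000 ≥ $375,000 → met
6. emergency drill 131 days ago vs limit 120 → not met
7. lead-paint assessment 111 days ago vs limit 120 → met
8. condition 'serves infants under 12 months' holds; abuse-and-molestation coverage $165,000 < $175,000 → not met
9. playground equipment inspection 403 days ago vs limit 270 → not met
10. fire-safety inspection 100 days ago vs limit 120 → met
Not met: 1, 4, 6, 8, 9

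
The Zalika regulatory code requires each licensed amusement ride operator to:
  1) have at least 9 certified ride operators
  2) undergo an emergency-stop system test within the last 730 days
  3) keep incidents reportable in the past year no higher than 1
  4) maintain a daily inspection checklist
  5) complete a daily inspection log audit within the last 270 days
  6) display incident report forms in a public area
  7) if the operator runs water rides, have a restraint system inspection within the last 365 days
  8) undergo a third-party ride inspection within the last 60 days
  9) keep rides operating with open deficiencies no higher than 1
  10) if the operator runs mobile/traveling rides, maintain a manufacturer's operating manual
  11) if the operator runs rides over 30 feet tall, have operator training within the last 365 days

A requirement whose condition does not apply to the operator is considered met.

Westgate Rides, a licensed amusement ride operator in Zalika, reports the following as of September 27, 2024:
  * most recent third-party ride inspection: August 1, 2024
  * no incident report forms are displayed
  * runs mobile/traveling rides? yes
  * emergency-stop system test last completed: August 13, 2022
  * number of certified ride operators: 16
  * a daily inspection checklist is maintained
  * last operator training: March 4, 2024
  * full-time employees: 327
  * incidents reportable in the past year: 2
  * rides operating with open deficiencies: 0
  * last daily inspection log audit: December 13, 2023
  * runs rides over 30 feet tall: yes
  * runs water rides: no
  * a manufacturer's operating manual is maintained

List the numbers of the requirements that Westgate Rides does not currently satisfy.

1. certified ride operators 16 ≥ 9 → met
2. emergency-stop system test 776 days ago vs limit 730 → not met
3. incidents reportable in the past year 2 > 1 → not met
4. daily inspection checklist present → met
5. daily inspection log audit 289 days ago vs limit 270 → not met
6. incident report forms absent → not met
7. condition 'runs water rides' does not hold → requirement n/a → met
8. third-party ride inspection 57 days ago vs limit 60 → met
9. rides operating with open deficiencies 0 ≤ 1 → met
10. condition 'runs mobile/traveling rides' holds; manufacturer's operating manual present → met
11. condition 'runs rides over 30 feet tall' holds; operator training 207 days ago vs limit 365 → met
Not met: 2, 3, 5, 6

2, 3, 5, 6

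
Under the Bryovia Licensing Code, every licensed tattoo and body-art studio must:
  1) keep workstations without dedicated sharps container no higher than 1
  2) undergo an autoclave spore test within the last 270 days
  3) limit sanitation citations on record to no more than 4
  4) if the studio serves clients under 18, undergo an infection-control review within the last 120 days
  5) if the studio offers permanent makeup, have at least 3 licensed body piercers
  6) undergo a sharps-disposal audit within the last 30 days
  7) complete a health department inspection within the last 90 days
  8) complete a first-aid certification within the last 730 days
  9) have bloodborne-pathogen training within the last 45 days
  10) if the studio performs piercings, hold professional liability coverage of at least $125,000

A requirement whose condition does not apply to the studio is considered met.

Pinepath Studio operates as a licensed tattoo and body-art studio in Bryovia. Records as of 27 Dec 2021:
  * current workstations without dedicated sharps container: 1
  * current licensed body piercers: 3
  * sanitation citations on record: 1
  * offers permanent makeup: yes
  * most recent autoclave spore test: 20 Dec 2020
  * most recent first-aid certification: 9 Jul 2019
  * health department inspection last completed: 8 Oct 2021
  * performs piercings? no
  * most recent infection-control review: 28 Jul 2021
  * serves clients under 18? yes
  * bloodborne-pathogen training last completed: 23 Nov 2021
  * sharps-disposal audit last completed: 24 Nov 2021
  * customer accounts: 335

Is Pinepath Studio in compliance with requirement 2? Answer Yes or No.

No

2. autoclave spore test 372 days ago vs limit 270 → not met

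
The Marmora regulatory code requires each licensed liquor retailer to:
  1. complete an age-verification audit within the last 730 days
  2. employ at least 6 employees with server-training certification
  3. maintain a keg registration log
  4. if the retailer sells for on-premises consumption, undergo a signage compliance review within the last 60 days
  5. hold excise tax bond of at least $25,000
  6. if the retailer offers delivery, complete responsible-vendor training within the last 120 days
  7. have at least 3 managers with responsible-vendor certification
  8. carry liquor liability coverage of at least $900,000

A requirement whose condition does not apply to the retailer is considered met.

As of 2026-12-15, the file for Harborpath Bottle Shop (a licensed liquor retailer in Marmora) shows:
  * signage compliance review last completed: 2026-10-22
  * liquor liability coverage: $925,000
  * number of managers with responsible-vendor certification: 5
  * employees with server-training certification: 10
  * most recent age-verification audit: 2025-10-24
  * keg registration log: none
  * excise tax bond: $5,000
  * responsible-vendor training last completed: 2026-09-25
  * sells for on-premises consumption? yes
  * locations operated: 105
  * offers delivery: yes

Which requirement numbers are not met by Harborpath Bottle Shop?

1. age-verification audit 417 days ago vs limit 730 → met
2. employees with server-training certification 10 ≥ 6 → met
3. keg registration log absent → not met
4. condition 'sells for on-premises consumption' holds; signage compliance review 54 days ago vs limit 60 → met
5. excise tax bond $5,000 < $25,000 → not met
6. condition 'offers delivery' holds; responsible-vendor training 81 days ago vs limit 120 → met
7. managers with responsible-vendor certification 5 ≥ 3 → met
8. liquor liability coverage $925,000 ≥ $900,000 → met
Not met: 3, 5

3, 5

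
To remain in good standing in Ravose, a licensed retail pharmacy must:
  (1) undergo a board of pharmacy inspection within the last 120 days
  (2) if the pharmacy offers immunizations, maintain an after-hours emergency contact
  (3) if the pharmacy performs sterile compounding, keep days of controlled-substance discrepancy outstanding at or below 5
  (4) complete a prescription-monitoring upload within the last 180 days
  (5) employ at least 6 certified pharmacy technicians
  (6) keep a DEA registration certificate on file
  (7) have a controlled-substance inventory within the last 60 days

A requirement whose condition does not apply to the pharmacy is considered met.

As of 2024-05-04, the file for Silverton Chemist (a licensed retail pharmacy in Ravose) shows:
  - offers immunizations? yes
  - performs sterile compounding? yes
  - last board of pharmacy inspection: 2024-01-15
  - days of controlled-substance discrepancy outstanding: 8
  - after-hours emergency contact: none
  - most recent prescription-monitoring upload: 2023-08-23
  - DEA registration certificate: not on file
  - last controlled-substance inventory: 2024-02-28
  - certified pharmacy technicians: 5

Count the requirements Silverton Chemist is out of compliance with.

6

1. board of pharmacy inspection 110 days ago vs limit 120 → met
2. condition 'offers immunizations' holds; after-hours emergency contact absent → not met
3. condition 'performs sterile compounding' holds; days of controlled-substance discrepancy outstanding 8 > 5 → not met
4. prescription-monitoring upload 255 days ago vs limit 180 → not met
5. certified pharmacy technicians 5 < 6 → not met
6. DEA registration certificate absent → not met
7. controlled-substance inventory 66 days ago vs limit 60 → not met
Not met: 6 of 7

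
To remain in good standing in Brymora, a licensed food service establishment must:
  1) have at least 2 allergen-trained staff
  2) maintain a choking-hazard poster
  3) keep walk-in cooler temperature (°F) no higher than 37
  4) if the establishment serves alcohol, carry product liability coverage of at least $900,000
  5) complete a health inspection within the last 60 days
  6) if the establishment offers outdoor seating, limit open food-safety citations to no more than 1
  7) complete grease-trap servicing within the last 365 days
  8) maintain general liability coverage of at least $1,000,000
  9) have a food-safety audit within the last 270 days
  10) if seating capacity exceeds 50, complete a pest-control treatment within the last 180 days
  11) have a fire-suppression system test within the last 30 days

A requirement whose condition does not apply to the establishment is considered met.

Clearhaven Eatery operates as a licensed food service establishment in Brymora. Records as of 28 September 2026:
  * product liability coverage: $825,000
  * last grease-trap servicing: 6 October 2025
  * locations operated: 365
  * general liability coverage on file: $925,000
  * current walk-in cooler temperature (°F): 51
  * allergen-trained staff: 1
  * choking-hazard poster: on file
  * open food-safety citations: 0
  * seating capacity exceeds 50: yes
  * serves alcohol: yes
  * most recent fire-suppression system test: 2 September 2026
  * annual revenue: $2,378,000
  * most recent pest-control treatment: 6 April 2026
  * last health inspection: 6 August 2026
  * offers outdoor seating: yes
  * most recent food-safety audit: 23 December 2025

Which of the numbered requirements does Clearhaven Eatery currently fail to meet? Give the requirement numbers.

1. allergen-trained staff 1 < 2 → not met
2. choking-hazard poster present → met
3. walk-in cooler temperature (°F) 51 > 37 → not met
4. condition 'serves alcohol' holds; product liability coverage $825,000 < $900,000 → not met
5. health inspection 53 days ago vs limit 60 → met
6. condition 'offers outdoor seating' holds; open food-safety citations 0 ≤ 1 → met
7. grease-trap servicing 357 days ago vs limit 365 → met
8. general liability coverage $925,000 < $1,000,000 → not met
9. food-safety audit 279 days ago vs limit 270 → not met
10. condition 'seating capacity exceeds 50' holds; pest-control treatment 175 days ago vs limit 180 → met
11. fire-suppression system test 26 days ago vs limit 30 → met
Not met: 1, 3, 4, 8, 9

1, 3, 4, 8, 9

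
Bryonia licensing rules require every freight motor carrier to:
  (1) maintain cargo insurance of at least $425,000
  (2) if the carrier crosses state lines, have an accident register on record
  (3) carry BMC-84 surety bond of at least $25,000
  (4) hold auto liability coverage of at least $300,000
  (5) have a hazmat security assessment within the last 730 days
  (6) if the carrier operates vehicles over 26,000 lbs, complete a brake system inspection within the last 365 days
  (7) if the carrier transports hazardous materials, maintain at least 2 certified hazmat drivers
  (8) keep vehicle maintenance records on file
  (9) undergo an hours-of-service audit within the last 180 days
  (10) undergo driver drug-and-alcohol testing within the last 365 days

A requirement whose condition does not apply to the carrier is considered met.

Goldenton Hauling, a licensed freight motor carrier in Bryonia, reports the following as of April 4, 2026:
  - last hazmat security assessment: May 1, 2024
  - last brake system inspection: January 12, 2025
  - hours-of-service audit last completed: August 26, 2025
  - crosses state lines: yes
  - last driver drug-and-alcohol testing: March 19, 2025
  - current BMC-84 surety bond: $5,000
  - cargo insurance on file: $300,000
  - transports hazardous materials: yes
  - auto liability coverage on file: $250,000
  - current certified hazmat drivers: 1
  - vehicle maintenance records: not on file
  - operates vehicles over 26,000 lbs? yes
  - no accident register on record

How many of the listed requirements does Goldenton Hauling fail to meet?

9

1. cargo insurance $300,000 < $425,000 → not met
2. condition 'crosses state lines' holds; accident register absent → not met
3. BMC-84 surety bond $5,000 < $25,000 → not met
4. auto liability coverage $250,000 < $300,000 → not met
5. hazmat security assessment 703 days ago vs limit 730 → met
6. condition 'operates vehicles over 26,000 lbs' holds; brake system inspection 447 days ago vs limit 365 → not met
7. condition 'transports hazardous materials' holds; certified hazmat drivers 1 < 2 → not met
8. vehicle maintenance records absent → not met
9. hours-of-service audit 221 days ago vs limit 180 → not met
10. driver drug-and-alcohol testing 381 days ago vs limit 365 → not met
Not met: 9 of 10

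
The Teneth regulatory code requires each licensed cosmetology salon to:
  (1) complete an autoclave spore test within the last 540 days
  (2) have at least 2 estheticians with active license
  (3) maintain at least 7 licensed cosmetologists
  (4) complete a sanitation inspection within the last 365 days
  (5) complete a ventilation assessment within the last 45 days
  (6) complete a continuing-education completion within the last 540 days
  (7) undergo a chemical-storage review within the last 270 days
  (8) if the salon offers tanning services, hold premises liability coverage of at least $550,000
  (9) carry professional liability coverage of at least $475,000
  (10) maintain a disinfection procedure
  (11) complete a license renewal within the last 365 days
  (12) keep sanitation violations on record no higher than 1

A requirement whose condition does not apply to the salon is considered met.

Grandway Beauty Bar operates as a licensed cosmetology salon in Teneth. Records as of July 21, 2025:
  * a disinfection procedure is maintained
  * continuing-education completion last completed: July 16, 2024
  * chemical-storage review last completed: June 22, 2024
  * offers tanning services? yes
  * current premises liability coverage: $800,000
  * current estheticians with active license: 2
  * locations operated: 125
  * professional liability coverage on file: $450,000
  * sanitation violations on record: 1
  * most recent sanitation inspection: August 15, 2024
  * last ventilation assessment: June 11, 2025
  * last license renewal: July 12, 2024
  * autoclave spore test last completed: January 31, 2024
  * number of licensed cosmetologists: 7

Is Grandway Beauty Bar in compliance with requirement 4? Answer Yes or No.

4. sanitation inspection 340 days ago vs limit 365 → met

Yes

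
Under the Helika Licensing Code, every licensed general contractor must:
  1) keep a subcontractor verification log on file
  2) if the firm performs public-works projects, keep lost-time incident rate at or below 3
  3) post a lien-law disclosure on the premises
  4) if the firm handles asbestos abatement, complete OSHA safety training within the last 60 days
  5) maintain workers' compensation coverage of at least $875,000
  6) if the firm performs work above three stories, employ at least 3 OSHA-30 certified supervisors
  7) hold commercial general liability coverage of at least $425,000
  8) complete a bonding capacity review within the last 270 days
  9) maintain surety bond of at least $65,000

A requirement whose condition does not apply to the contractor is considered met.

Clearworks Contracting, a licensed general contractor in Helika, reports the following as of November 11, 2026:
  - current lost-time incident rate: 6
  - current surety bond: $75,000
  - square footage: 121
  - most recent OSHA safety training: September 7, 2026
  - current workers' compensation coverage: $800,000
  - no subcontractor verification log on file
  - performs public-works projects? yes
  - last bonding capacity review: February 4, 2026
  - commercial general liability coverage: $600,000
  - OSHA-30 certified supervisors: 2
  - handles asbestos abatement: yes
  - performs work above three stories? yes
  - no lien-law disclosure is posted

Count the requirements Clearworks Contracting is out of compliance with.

1. subcontractor verification log absent → not met
2. condition 'performs public-works projects' holds; lost-time incident rate 6 > 3 → not met
3. lien-law disclosure absent → not met
4. condition 'handles asbestos abatement' holds; OSHA safety training 65 days ago vs limit 60 → not met
5. workers' compensation coverage $800,000 < $875,000 → not met
6. condition 'performs work above three stories' holds; OSHA-30 certified supervisors 2 < 3 → not met
7. commercial general liability coverage $600,000 ≥ $425,000 → met
8. bonding capacity review 280 days ago vs limit 270 → not met
9. surety bond $75,000 ≥ $65,000 → met
Not met: 7 of 9

7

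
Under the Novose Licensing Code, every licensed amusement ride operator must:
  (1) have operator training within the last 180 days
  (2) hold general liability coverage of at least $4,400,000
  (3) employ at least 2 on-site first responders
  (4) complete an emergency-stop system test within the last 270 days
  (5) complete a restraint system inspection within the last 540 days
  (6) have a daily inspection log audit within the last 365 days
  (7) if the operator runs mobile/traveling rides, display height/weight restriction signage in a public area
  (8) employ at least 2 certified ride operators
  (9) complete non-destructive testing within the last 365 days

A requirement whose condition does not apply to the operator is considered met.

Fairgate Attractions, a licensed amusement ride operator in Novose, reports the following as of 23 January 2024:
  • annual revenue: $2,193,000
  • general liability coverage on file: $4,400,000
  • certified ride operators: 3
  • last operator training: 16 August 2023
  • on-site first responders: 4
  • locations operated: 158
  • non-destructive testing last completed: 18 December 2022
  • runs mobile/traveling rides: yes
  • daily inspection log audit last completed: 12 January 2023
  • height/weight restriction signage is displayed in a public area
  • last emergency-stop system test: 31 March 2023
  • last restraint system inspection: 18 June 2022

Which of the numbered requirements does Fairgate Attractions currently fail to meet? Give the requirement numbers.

4, 5, 6, 9

1. operator training 160 days ago vs limit 180 → met
2. general liability coverage $4,400,000 ≥ $4,400,000 → met
3. on-site first responders 4 ≥ 2 → met
4. emergency-stop system test 298 days ago vs limit 270 → not met
5. restraint system inspection 584 days ago vs limit 540 → not met
6. daily inspection log audit 376 days ago vs limit 365 → not met
7. condition 'runs mobile/traveling rides' holds; height/weight restriction signage present → met
8. certified ride operators 3 ≥ 2 → met
9. non-destructive testing 401 days ago vs limit 365 → not met
Not met: 4, 5, 6, 9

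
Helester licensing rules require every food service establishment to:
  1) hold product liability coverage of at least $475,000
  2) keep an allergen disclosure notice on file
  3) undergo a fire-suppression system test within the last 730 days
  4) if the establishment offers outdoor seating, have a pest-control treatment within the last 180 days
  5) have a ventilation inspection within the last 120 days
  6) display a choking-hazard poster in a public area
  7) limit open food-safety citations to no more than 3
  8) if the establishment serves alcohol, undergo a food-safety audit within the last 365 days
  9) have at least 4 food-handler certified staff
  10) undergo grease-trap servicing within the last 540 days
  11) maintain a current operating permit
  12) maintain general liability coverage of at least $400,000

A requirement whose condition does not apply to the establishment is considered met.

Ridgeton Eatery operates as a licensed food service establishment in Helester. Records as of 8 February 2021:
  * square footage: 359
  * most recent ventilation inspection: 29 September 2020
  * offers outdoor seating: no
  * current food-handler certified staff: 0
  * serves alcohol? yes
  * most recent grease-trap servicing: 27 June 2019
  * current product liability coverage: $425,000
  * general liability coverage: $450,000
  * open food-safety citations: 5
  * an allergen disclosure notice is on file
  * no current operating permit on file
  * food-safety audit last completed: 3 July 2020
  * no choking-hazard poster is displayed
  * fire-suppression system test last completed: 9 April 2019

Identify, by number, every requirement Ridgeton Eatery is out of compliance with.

1, 5, 6, 7, 9, 10, 11

1. product liability coverage $425,000 < $475,000 → not met
2. allergen disclosure notice present → met
3. fire-suppression system test 671 days ago vs limit 730 → met
4. condition 'offers outdoor seating' does not hold → requirement n/a → met
5. ventilation inspection 132 days ago vs limit 120 → not met
6. choking-hazard poster absent → not met
7. open food-safety citations 5 > 3 → not met
8. condition 'serves alcohol' holds; food-safety audit 220 days ago vs limit 365 → met
9. food-handler certified staff 0 < 4 → not met
10. grease-trap servicing 592 days ago vs limit 540 → not met
11. current operating permit absent → not met
12. general liability coverage $450,000 ≥ $400,000 → met
Not met: 1, 5, 6, 7, 9, 10, 11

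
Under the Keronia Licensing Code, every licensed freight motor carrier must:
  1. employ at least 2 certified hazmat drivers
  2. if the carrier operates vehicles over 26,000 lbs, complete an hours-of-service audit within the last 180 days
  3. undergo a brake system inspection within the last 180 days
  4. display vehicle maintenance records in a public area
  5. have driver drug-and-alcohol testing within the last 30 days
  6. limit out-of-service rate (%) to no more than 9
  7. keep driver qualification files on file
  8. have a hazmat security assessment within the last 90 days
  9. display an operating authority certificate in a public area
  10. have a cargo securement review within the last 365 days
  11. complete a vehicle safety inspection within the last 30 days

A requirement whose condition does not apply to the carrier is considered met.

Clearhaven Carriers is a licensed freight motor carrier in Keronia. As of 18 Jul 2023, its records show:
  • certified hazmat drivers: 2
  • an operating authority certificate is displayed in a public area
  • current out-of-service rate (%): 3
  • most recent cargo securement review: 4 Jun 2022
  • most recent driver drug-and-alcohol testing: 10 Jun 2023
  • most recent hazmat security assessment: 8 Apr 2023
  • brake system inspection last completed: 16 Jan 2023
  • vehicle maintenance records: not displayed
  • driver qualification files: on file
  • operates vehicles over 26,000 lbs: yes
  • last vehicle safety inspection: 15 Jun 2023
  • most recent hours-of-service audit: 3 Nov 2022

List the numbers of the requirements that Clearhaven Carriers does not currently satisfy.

2, 3, 4, 5, 8, 10, 11

1. certified hazmat drivers 2 ≥ 2 → met
2. condition 'operates vehicles over 26,000 lbs' holds; hours-of-service audit 257 days ago vs limit 180 → not met
3. brake system inspection 183 days ago vs limit 180 → not met
4. vehicle maintenance records absent → not met
5. driver drug-and-alcohol testing 38 days ago vs limit 30 → not met
6. out-of-service rate (%) 3 ≤ 9 → met
7. driver qualification files present → met
8. hazmat security assessment 101 days ago vs limit 90 → not met
9. operating authority certificate present → met
10. cargo securement review 409 days ago vs limit 365 → not met
11. vehicle safety inspection 33 days ago vs limit 30 → not met
Not met: 2, 3, 4, 5, 8, 10, 11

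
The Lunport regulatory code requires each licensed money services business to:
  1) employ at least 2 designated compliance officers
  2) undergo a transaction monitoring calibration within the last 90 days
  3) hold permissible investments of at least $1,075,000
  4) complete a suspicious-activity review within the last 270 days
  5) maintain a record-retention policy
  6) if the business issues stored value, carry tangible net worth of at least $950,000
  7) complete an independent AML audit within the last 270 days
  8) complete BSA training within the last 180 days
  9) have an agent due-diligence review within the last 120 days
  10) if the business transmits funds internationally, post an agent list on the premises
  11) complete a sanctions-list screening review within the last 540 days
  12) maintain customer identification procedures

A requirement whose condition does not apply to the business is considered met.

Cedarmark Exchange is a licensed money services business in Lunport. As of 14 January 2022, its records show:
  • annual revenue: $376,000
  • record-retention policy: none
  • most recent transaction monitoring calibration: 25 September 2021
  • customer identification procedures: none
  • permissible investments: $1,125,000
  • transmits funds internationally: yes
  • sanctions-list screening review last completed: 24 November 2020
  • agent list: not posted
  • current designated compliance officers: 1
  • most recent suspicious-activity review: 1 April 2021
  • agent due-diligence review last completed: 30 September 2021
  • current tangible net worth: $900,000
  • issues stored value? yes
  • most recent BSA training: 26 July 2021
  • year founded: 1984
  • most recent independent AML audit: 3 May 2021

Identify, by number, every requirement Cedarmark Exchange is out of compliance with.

1, 2, 4, 5, 6, 10, 12

1. designated compliance officers 1 < 2 → not met
2. transaction monitoring calibration 111 days ago vs limit 90 → not met
3. permissible investments $1,125,000 ≥ $1,075,000 → met
4. suspicious-activity review 288 days ago vs limit 270 → not met
5. record-retention policy absent → not met
6. condition 'issues stored value' holds; tangible net worth $900,000 < $950,000 → not met
7. independent AML audit 256 days ago vs limit 270 → met
8. BSA training 172 days ago vs limit 180 → met
9. agent due-diligence review 106 days ago vs limit 120 → met
10. condition 'transmits funds internationally' holds; agent list absent → not met
11. sanctions-list screening review 416 days ago vs limit 540 → met
12. customer identification procedures absent → not met
Not met: 1, 2, 4, 5, 6, 10, 12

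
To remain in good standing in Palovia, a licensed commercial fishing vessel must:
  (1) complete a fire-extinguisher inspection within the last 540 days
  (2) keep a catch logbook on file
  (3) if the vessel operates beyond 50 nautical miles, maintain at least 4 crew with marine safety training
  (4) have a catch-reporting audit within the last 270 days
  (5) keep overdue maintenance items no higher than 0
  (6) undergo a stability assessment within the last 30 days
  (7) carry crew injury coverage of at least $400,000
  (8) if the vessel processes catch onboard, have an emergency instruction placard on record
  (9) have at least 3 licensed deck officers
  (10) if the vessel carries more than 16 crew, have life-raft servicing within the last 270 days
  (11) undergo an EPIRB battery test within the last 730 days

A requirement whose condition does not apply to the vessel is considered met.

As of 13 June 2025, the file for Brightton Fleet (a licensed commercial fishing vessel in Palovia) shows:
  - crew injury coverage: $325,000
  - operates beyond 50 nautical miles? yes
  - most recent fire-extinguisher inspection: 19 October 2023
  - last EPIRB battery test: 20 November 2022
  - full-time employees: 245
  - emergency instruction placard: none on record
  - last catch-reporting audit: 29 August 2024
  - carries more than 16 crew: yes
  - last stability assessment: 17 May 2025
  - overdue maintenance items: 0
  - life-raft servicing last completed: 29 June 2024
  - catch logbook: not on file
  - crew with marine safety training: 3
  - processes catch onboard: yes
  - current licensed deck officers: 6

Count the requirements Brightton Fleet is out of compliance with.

1. fire-extinguisher inspection 603 days ago vs limit 540 → not met
2. catch logbook absent → not met
3. condition 'operates beyond 50 nautical miles' holds; crew with marine safety training 3 < 4 → not met
4. catch-reporting audit 288 days ago vs limit 270 → not met
5. overdue maintenance items 0 ≤ 0 → met
6. stability assessment 27 days ago vs limit 30 → met
7. crew injury coverage $325,000 < $400,000 → not met
8. condition 'processes catch onboard' holds; emergency instruction placard absent → not met
9. licensed deck officers 6 ≥ 3 → met
10. condition 'carries more than 16 crew' holds; life-raft servicing 349 days ago vs limit 270 → not met
11. EPIRB battery test 936 days ago vs limit 730 → not met
Not met: 8 of 11

8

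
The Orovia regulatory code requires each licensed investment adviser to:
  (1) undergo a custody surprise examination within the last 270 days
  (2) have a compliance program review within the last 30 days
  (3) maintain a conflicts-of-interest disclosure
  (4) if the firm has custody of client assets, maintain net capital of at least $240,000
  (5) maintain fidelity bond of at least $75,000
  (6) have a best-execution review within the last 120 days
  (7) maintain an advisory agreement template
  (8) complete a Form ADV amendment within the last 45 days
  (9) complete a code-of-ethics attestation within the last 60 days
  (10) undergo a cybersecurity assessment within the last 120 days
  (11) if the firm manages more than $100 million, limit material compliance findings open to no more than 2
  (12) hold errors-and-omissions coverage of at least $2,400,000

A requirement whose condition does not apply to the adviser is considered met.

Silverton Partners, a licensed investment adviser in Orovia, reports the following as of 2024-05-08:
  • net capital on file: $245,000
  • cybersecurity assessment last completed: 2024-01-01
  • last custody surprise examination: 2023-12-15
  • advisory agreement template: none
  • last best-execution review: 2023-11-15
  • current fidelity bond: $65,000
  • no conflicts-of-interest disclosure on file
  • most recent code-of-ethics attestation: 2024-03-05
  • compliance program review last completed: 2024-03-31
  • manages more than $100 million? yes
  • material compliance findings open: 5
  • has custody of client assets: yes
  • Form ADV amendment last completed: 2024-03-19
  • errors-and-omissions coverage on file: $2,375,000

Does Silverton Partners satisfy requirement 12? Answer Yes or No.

12. errors-and-omissions coverage $2,375,000 < $2,400,000 → not met

No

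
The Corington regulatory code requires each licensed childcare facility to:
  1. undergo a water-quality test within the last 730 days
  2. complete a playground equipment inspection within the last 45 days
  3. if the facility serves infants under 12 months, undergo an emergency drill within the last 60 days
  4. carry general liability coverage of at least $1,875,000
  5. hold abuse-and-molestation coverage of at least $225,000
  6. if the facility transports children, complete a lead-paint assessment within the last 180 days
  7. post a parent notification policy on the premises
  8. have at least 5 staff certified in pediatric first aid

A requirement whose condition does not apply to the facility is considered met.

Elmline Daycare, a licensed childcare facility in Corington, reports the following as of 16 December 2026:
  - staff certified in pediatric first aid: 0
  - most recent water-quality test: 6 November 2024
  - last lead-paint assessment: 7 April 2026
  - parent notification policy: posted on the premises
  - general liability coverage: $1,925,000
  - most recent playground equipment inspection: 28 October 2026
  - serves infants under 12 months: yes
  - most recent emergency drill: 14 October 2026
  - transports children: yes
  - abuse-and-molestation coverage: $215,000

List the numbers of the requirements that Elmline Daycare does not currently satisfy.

1, 2, 3, 5, 6, 8

1. water-quality test 770 days ago vs limit 730 → not met
2. playground equipment inspection 49 days ago vs limit 45 → not met
3. condition 'serves infants under 12 months' holds; emergency drill 63 days ago vs limit 60 → not met
4. general liability coverage $1,925,000 ≥ $1,875,000 → met
5. abuse-and-molestation coverage $215,000 < $225,000 → not met
6. condition 'transports children' holds; lead-paint assessment 253 days ago vs limit 180 → not met
7. parent notification policy present → met
8. staff certified in pediatric first aid 0 < 5 → not met
Not met: 1, 2, 3, 5, 6, 8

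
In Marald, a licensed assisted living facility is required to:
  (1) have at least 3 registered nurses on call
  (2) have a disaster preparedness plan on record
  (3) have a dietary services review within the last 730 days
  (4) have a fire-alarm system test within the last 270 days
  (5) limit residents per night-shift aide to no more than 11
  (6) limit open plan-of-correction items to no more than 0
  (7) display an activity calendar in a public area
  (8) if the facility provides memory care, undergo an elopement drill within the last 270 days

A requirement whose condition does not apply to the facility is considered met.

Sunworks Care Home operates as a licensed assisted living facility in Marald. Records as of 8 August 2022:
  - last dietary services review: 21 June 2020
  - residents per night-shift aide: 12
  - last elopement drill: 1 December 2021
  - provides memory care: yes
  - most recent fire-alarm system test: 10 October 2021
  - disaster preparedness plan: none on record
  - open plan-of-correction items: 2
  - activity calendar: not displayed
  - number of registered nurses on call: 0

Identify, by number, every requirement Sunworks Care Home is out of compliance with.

1, 2, 3, 4, 5, 6, 7

1. registered nurses on call 0 < 3 → not met
2. disaster preparedness plan absent → not met
3. dietary services review 778 days ago vs limit 730 → not met
4. fire-alarm system test 302 days ago vs limit 270 → not met
5. residents per night-shift aide 12 > 11 → not met
6. open plan-of-correction items 2 > 0 → not met
7. activity calendar absent → not met
8. condition 'provides memory care' holds; elopement drill 250 days ago vs limit 270 → met
Not met: 1, 2, 3, 4, 5, 6, 7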